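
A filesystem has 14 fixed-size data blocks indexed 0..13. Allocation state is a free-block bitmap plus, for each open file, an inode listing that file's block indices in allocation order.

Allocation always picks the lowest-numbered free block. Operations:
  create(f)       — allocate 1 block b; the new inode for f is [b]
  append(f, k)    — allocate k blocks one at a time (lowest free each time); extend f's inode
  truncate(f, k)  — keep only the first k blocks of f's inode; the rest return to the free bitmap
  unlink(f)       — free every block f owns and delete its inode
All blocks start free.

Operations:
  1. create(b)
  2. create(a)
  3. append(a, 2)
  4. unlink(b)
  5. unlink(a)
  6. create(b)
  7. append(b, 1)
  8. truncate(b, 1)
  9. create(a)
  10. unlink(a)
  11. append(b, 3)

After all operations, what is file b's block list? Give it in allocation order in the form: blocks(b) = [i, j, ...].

blocks(b) = [0, 1, 2, 3]

after create(b) → b:[0]  free=[F.............]
after create(a) → a:[1], b:[0]  free=[FF............]
after append(a, 2) → a:[1, 2, 3], b:[0]  free=[FFFF..........]
after unlink(b) → a:[1, 2, 3]  free=[.FFF..........]
after unlink(a) →   free=[..............]
after create(b) → b:[0]  free=[F.............]
after append(b, 1) → b:[0, 1]  free=[FF............]
after truncate(b, 1) → b:[0]  free=[F.............]
after create(a) → a:[1], b:[0]  free=[FF............]
after unlink(a) → b:[0]  free=[F.............]
after append(b, 3) → b:[0, 1, 2, 3]  free=[FFFF..........]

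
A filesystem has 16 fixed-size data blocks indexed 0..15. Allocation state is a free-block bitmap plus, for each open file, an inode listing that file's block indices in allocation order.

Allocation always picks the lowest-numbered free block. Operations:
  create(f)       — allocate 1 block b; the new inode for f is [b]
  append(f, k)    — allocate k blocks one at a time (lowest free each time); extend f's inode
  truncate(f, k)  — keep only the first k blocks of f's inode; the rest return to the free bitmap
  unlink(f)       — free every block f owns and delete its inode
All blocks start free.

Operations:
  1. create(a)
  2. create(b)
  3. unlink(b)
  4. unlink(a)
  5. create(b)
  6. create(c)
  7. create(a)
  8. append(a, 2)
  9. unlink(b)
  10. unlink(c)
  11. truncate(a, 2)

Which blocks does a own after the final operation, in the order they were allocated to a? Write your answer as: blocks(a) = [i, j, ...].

create(a): bitmap=F............... | a=[0]
create(b): bitmap=FF.............. | a=[0] b=[1]
unlink(b): bitmap=F............... | a=[0]
unlink(a): bitmap=................ | 
create(b): bitmap=F............... | b=[0]
create(c): bitmap=FF.............. | b=[0] c=[1]
create(a): bitmap=FFF............. | a=[2] b=[0] c=[1]
append(a, 2): bitmap=FFFFF........... | a=[2, 3, 4] b=[0] c=[1]
unlink(b): bitmap=.FFFF........... | a=[2, 3, 4] c=[1]
unlink(c): bitmap=..FFF........... | a=[2, 3, 4]
truncate(a, 2): bitmap=..FF............ | a=[2, 3]

blocks(a) = [2, 3]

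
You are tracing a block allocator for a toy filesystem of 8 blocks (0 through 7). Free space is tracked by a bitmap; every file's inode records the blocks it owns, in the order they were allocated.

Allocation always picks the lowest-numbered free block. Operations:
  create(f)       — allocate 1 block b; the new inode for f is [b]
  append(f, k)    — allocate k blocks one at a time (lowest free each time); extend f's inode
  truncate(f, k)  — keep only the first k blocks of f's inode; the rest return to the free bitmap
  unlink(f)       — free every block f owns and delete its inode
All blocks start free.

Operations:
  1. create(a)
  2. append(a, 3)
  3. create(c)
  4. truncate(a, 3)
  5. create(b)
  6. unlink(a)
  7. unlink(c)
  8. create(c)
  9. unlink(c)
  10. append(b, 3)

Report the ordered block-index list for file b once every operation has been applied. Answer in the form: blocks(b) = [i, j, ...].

after create(a) → a:[0]  free=[F.......]
after append(a, 3) → a:[0, 1, 2, 3]  free=[FFFF....]
after create(c) → a:[0, 1, 2, 3], c:[4]  free=[FFFFF...]
after truncate(a, 3) → a:[0, 1, 2], c:[4]  free=[FFF.F...]
after create(b) → a:[0, 1, 2], b:[3], c:[4]  free=[FFFFF...]
after unlink(a) → b:[3], c:[4]  free=[...FF...]
after unlink(c) → b:[3]  free=[...F....]
after create(c) → b:[3], c:[0]  free=[F..F....]
after unlink(c) → b:[3]  free=[...F....]
after append(b, 3) → b:[3, 0, 1, 2]  free=[FFFF....]

blocks(b) = [3, 0, 1, 2]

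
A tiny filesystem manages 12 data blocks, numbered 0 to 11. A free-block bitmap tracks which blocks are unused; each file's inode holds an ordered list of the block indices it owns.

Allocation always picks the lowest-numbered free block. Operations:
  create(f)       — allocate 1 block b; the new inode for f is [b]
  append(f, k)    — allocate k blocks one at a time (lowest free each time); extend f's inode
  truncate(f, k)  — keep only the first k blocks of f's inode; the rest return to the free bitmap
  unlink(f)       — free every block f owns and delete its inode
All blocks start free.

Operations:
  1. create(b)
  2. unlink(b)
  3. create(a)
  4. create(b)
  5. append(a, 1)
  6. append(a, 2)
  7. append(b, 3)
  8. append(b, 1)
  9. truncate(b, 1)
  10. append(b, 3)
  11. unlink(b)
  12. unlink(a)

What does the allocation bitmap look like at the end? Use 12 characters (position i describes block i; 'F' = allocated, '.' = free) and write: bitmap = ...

bitmap = ............

  1. create(b)  ⇒  F...........  {b→[0]}
  2. unlink(b)  ⇒  ............  {}
  3. create(a)  ⇒  F...........  {a→[0]}
  4. create(b)  ⇒  FF..........  {a→[0]; b→[1]}
  5. append(a, 1)  ⇒  FFF.........  {a→[0, 2]; b→[1]}
  6. append(a, 2)  ⇒  FFFFF.......  {a→[0, 2, 3, 4]; b→[1]}
  7. append(b, 3)  ⇒  FFFFFFFF....  {a→[0, 2, 3, 4]; b→[1, 5, 6, 7]}
  8. append(b, 1)  ⇒  FFFFFFFFF...  {a→[0, 2, 3, 4]; b→[1, 5, 6, 7, 8]}
  9. truncate(b, 1)  ⇒  FFFFF.......  {a→[0, 2, 3, 4]; b→[1]}
  10. append(b, 3)  ⇒  FFFFFFFF....  {a→[0, 2, 3, 4]; b→[1, 5, 6, 7]}
  11. unlink(b)  ⇒  F.FFF.......  {a→[0, 2, 3, 4]}
  12. unlink(a)  ⇒  ............  {}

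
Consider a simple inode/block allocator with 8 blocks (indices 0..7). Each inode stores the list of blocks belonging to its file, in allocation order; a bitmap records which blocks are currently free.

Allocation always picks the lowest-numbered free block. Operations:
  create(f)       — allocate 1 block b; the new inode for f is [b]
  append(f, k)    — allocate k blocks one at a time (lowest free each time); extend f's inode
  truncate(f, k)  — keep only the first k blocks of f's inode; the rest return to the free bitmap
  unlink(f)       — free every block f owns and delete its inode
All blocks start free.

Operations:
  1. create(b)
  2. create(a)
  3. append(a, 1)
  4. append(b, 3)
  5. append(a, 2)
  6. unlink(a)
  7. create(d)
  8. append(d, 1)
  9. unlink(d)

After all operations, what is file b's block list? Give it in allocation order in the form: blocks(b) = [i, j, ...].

create(b): bitmap=F....... | b=[0]
create(a): bitmap=FF...... | a=[1] b=[0]
append(a, 1): bitmap=FFF..... | a=[1, 2] b=[0]
append(b, 3): bitmap=FFFFFF.. | a=[1, 2] b=[0, 3, 4, 5]
append(a, 2): bitmap=FFFFFFFF | a=[1, 2, 6, 7] b=[0, 3, 4, 5]
unlink(a): bitmap=F..FFF.. | b=[0, 3, 4, 5]
create(d): bitmap=FF.FFF.. | b=[0, 3, 4, 5] d=[1]
append(d, 1): bitmap=FFFFFF.. | b=[0, 3, 4, 5] d=[1, 2]
unlink(d): bitmap=F..FFF.. | b=[0, 3, 4, 5]

blocks(b) = [0, 3, 4, 5]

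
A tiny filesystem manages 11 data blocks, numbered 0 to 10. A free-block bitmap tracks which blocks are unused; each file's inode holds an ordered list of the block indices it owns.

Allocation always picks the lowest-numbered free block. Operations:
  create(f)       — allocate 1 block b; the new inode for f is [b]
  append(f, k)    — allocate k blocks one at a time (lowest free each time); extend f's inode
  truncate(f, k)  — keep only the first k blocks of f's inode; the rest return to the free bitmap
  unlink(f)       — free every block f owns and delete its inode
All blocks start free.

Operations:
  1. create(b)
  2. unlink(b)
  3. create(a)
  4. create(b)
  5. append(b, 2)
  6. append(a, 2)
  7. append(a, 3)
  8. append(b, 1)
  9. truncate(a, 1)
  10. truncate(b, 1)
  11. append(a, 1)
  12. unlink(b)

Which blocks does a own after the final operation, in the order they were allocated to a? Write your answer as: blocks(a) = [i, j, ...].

blocks(a) = [0, 2]

  1. create(b)  ⇒  F..........  {b→[0]}
  2. unlink(b)  ⇒  ...........  {}
  3. create(a)  ⇒  F..........  {a→[0]}
  4. create(b)  ⇒  FF.........  {a→[0]; b→[1]}
  5. append(b, 2)  ⇒  FFFF.......  {a→[0]; b→[1, 2, 3]}
  6. append(a, 2)  ⇒  FFFFFF.....  {a→[0, 4, 5]; b→[1, 2, 3]}
  7. append(a, 3)  ⇒  FFFFFFFFF..  {a→[0, 4, 5, 6, 7, 8]; b→[1, 2, 3]}
  8. append(b, 1)  ⇒  FFFFFFFFFF.  {a→[0, 4, 5, 6, 7, 8]; b→[1, 2, 3, 9]}
  9. truncate(a, 1)  ⇒  FFFF.....F.  {a→[0]; b→[1, 2, 3, 9]}
  10. truncate(b, 1)  ⇒  FF.........  {a→[0]; b→[1]}
  11. append(a, 1)  ⇒  FFF........  {a→[0, 2]; b→[1]}
  12. unlink(b)  ⇒  F.F........  {a→[0, 2]}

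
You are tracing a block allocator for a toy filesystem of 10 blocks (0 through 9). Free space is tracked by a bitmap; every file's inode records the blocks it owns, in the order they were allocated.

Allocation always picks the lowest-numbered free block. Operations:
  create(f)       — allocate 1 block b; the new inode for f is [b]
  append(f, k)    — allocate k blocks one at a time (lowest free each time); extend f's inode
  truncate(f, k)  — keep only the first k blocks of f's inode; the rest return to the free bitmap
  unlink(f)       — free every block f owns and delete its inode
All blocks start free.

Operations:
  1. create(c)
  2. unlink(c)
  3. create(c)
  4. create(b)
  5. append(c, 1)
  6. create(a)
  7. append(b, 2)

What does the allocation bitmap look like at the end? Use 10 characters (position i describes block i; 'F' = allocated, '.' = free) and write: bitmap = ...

bitmap = FFFFFF....

  1. create(c)  ⇒  F.........  {c→[0]}
  2. unlink(c)  ⇒  ..........  {}
  3. create(c)  ⇒  F.........  {c→[0]}
  4. create(b)  ⇒  FF........  {b→[1]; c→[0]}
  5. append(c, 1)  ⇒  FFF.......  {b→[1]; c→[0, 2]}
  6. create(a)  ⇒  FFFF......  {a→[3]; b→[1]; c→[0, 2]}
  7. append(b, 2)  ⇒  FFFFFF....  {a→[3]; b→[1, 4, 5]; c→[0, 2]}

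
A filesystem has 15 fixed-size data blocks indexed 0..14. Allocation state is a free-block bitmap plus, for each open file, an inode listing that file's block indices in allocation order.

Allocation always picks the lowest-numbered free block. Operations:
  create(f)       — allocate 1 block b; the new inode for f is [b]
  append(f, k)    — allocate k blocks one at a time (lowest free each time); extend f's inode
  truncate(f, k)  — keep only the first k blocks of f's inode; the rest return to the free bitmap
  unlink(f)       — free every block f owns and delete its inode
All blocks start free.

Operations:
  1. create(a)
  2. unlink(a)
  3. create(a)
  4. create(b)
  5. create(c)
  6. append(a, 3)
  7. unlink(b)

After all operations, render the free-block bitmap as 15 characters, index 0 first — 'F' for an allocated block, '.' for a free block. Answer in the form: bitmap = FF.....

bitmap = F.FFFF.........

[1] create(a) — a=0 (map F..............)
[2] unlink(a) —  (map ...............)
[3] create(a) — a=0 (map F..............)
[4] create(b) — a=0 b=1 (map FF.............)
[5] create(c) — a=0 b=1 c=2 (map FFF............)
[6] append(a, 3) — a=0,3,4,5 b=1 c=2 (map FFFFFF.........)
[7] unlink(b) — a=0,3,4,5 c=2 (map F.FFFF.........)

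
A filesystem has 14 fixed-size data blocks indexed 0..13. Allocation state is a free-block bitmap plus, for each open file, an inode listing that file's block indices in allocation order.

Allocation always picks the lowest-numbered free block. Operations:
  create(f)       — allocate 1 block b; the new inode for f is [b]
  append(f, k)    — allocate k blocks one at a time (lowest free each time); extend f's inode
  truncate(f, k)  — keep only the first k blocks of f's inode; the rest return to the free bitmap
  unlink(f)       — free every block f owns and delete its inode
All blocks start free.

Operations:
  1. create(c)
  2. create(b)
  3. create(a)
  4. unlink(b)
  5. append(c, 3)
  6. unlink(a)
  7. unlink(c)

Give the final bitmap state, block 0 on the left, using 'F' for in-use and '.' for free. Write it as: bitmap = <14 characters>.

after create(c) → c:[0]  free=[F.............]
after create(b) → b:[1], c:[0]  free=[FF............]
after create(a) → a:[2], b:[1], c:[0]  free=[FFF...........]
after unlink(b) → a:[2], c:[0]  free=[F.F...........]
after append(c, 3) → a:[2], c:[0, 1, 3, 4]  free=[FFFFF.........]
after unlink(a) → c:[0, 1, 3, 4]  free=[FF.FF.........]
after unlink(c) →   free=[..............]

bitmap = ..............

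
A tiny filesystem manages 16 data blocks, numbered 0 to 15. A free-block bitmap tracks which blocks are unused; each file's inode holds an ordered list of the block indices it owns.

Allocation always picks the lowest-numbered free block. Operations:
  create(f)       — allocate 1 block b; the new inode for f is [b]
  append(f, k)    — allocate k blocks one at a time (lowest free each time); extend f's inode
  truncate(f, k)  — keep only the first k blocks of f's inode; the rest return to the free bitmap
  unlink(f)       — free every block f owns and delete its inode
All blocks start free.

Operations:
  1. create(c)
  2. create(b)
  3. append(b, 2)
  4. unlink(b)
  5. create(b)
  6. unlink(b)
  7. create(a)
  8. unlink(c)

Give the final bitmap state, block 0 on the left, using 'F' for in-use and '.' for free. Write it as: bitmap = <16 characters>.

  1. create(c)  ⇒  F...............  {c→[0]}
  2. create(b)  ⇒  FF..............  {b→[1]; c→[0]}
  3. append(b, 2)  ⇒  FFFF............  {b→[1, 2, 3]; c→[0]}
  4. unlink(b)  ⇒  F...............  {c→[0]}
  5. create(b)  ⇒  FF..............  {b→[1]; c→[0]}
  6. unlink(b)  ⇒  F...............  {c→[0]}
  7. create(a)  ⇒  FF..............  {a→[1]; c→[0]}
  8. unlink(c)  ⇒  .F..............  {a→[1]}

bitmap = .F..............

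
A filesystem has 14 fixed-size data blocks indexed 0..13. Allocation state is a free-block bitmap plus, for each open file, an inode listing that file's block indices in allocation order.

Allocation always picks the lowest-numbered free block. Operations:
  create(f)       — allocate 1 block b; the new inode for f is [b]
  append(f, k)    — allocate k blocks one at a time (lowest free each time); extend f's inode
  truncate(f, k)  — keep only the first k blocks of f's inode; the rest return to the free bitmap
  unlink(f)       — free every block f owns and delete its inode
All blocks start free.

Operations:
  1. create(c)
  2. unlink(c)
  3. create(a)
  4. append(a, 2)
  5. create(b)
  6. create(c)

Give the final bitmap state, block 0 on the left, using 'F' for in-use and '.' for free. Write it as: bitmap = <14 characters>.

bitmap = FFFFF.........

after create(c) → c:[0]  free=[F.............]
after unlink(c) →   free=[..............]
after create(a) → a:[0]  free=[F.............]
after append(a, 2) → a:[0, 1, 2]  free=[FFF...........]
after create(b) → a:[0, 1, 2], b:[3]  free=[FFFF..........]
after create(c) → a:[0, 1, 2], b:[3], c:[4]  free=[FFFFF.........]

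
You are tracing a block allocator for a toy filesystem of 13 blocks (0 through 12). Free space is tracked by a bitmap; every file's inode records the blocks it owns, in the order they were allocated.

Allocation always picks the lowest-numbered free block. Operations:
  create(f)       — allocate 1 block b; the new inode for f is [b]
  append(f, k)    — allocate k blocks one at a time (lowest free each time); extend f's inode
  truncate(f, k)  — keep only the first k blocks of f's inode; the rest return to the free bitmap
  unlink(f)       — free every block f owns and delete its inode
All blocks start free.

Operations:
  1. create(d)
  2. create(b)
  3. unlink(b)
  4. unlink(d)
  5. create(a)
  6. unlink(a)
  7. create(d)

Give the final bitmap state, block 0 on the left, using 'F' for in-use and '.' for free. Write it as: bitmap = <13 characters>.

create(d): bitmap=F............ | d=[0]
create(b): bitmap=FF........... | b=[1] d=[0]
unlink(b): bitmap=F............ | d=[0]
unlink(d): bitmap=............. | 
create(a): bitmap=F............ | a=[0]
unlink(a): bitmap=............. | 
create(d): bitmap=F............ | d=[0]

bitmap = F............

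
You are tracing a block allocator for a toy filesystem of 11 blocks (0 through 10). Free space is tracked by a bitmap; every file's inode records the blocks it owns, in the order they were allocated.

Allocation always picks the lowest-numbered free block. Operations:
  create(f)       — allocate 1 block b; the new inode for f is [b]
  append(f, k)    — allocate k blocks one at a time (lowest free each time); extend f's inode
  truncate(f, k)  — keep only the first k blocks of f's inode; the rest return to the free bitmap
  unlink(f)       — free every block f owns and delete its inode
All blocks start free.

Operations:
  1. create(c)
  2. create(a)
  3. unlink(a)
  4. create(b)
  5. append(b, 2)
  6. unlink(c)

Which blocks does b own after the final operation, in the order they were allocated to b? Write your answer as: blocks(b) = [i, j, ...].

[1] create(c) — c=0 (map F..........)
[2] create(a) — a=1 c=0 (map FF.........)
[3] unlink(a) — c=0 (map F..........)
[4] create(b) — b=1 c=0 (map FF.........)
[5] append(b, 2) — b=1,2,3 c=0 (map FFFF.......)
[6] unlink(c) — b=1,2,3 (map .FFF.......)

blocks(b) = [1, 2, 3]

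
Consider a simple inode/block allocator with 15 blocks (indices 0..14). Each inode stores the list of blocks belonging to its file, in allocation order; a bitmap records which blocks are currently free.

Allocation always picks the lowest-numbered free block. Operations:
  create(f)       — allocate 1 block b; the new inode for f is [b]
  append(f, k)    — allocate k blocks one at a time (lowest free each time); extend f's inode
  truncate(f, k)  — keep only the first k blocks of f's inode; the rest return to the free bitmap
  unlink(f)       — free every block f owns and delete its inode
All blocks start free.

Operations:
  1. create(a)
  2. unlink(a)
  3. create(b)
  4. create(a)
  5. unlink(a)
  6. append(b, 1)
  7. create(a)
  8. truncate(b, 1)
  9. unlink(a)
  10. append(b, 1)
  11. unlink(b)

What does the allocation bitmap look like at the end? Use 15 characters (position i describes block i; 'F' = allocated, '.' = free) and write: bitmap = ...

bitmap = ...............

  1. create(a)  ⇒  F..............  {a→[0]}
  2. unlink(a)  ⇒  ...............  {}
  3. create(b)  ⇒  F..............  {b→[0]}
  4. create(a)  ⇒  FF.............  {a→[1]; b→[0]}
  5. unlink(a)  ⇒  F..............  {b→[0]}
  6. append(b, 1)  ⇒  FF.............  {b→[0, 1]}
  7. create(a)  ⇒  FFF............  {a→[2]; b→[0, 1]}
  8. truncate(b, 1)  ⇒  F.F............  {a→[2]; b→[0]}
  9. unlink(a)  ⇒  F..............  {b→[0]}
  10. append(b, 1)  ⇒  FF.............  {b→[0, 1]}
  11. unlink(b)  ⇒  ...............  {}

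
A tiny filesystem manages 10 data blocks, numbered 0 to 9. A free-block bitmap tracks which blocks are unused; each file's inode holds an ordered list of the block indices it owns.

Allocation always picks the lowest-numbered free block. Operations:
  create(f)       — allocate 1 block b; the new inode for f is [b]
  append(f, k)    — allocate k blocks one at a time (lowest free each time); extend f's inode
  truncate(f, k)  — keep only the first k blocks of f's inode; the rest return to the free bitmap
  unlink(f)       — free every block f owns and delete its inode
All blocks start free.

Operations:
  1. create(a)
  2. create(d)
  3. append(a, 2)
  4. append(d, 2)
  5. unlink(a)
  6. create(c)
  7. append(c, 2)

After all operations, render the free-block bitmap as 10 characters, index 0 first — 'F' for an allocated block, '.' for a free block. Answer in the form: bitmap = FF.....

bitmap = FFFFFF....

after create(a) → a:[0]  free=[F.........]
after create(d) → a:[0], d:[1]  free=[FF........]
after append(a, 2) → a:[0, 2, 3], d:[1]  free=[FFFF......]
after append(d, 2) → a:[0, 2, 3], d:[1, 4, 5]  free=[FFFFFF....]
after unlink(a) → d:[1, 4, 5]  free=[.F..FF....]
after create(c) → c:[0], d:[1, 4, 5]  free=[FF..FF....]
after append(c, 2) → c:[0, 2, 3], d:[1, 4, 5]  free=[FFFFFF....]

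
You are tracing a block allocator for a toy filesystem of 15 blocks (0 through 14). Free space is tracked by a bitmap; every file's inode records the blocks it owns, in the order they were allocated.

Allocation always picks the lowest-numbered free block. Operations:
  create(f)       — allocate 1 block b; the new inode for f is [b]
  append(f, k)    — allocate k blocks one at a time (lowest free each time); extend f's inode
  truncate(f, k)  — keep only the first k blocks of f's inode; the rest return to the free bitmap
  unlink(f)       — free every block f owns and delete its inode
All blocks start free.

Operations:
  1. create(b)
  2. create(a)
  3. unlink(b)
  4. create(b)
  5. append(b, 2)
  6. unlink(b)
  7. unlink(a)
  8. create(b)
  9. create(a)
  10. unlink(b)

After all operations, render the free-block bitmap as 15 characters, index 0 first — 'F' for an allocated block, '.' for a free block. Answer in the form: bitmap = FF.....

bitmap = .F.............

  1. create(b)  ⇒  F..............  {b→[0]}
  2. create(a)  ⇒  FF.............  {a→[1]; b→[0]}
  3. unlink(b)  ⇒  .F.............  {a→[1]}
  4. create(b)  ⇒  FF.............  {a→[1]; b→[0]}
  5. append(b, 2)  ⇒  FFFF...........  {a→[1]; b→[0, 2, 3]}
  6. unlink(b)  ⇒  .F.............  {a→[1]}
  7. unlink(a)  ⇒  ...............  {}
  8. create(b)  ⇒  F..............  {b→[0]}
  9. create(a)  ⇒  FF.............  {a→[1]; b→[0]}
  10. unlink(b)  ⇒  .F.............  {a→[1]}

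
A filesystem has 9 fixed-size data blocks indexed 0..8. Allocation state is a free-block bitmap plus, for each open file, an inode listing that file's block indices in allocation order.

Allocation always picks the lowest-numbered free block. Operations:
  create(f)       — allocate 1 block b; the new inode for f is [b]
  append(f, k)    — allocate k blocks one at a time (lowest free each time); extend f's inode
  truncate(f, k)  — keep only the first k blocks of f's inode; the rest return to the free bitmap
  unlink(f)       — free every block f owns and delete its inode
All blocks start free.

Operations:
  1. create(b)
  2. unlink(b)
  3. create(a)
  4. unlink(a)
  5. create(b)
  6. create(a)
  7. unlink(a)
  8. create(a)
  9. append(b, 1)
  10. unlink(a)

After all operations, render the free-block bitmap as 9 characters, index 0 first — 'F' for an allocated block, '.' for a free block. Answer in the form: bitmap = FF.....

bitmap = F.F......

after create(b) → b:[0]  free=[F........]
after unlink(b) →   free=[.........]
after create(a) → a:[0]  free=[F........]
after unlink(a) →   free=[.........]
after create(b) → b:[0]  free=[F........]
after create(a) → a:[1], b:[0]  free=[FF.......]
after unlink(a) → b:[0]  free=[F........]
after create(a) → a:[1], b:[0]  free=[FF.......]
after append(b, 1) → a:[1], b:[0, 2]  free=[FFF......]
after unlink(a) → b:[0, 2]  free=[F.F......]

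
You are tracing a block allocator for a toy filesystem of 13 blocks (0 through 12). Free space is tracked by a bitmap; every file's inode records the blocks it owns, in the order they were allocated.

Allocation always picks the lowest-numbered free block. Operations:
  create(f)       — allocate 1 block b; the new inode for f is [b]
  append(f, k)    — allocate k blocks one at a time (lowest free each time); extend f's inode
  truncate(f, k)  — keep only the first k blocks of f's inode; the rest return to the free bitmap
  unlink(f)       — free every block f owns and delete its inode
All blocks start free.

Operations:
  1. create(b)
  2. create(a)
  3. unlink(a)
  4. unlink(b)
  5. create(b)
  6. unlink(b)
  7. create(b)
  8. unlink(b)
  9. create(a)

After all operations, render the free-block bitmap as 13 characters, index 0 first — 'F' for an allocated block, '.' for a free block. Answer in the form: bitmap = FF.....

bitmap = F............

[1] create(b) — b=0 (map F............)
[2] create(a) — a=1 b=0 (map FF...........)
[3] unlink(a) — b=0 (map F............)
[4] unlink(b) —  (map .............)
[5] create(b) — b=0 (map F............)
[6] unlink(b) —  (map .............)
[7] create(b) — b=0 (map F............)
[8] unlink(b) —  (map .............)
[9] create(a) — a=0 (map F............)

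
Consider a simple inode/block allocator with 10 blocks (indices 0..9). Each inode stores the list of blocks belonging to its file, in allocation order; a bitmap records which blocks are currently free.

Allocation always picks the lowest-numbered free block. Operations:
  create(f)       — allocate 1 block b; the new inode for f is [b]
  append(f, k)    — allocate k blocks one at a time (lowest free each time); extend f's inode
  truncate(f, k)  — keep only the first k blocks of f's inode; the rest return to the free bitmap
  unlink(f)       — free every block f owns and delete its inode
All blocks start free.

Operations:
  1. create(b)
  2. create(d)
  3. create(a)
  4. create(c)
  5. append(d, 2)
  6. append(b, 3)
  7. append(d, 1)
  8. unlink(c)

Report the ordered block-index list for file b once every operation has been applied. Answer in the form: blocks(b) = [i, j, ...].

create(b): bitmap=F......... | b=[0]
create(d): bitmap=FF........ | b=[0] d=[1]
create(a): bitmap=FFF....... | a=[2] b=[0] d=[1]
create(c): bitmap=FFFF...... | a=[2] b=[0] c=[3] d=[1]
append(d, 2): bitmap=FFFFFF.... | a=[2] b=[0] c=[3] d=[1, 4, 5]
append(b, 3): bitmap=FFFFFFFFF. | a=[2] b=[0, 6, 7, 8] c=[3] d=[1, 4, 5]
append(d, 1): bitmap=FFFFFFFFFF | a=[2] b=[0, 6, 7, 8] c=[3] d=[1, 4, 5, 9]
unlink(c): bitmap=FFF.FFFFFF | a=[2] b=[0, 6, 7, 8] d=[1, 4, 5, 9]

blocks(b) = [0, 6, 7, 8]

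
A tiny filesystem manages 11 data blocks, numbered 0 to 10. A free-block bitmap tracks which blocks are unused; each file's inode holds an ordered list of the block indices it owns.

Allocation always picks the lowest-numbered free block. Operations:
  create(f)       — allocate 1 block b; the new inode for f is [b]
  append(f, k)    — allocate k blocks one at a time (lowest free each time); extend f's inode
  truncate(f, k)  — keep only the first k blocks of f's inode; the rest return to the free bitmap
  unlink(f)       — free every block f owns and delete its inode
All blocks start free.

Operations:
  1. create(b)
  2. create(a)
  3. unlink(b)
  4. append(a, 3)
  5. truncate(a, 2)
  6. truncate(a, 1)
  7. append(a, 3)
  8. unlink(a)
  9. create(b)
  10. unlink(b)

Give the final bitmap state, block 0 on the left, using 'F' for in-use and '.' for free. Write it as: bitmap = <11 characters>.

[1] create(b) — b=0 (map F..........)
[2] create(a) — a=1 b=0 (map FF.........)
[3] unlink(b) — a=1 (map .F.........)
[4] append(a, 3) — a=1,0,2,3 (map FFFF.......)
[5] truncate(a, 2) — a=1,0 (map FF.........)
[6] truncate(a, 1) — a=1 (map .F.........)
[7] append(a, 3) — a=1,0,2,3 (map FFFF.......)
[8] unlink(a) —  (map ...........)
[9] create(b) — b=0 (map F..........)
[10] unlink(b) —  (map ...........)

bitmap = ...........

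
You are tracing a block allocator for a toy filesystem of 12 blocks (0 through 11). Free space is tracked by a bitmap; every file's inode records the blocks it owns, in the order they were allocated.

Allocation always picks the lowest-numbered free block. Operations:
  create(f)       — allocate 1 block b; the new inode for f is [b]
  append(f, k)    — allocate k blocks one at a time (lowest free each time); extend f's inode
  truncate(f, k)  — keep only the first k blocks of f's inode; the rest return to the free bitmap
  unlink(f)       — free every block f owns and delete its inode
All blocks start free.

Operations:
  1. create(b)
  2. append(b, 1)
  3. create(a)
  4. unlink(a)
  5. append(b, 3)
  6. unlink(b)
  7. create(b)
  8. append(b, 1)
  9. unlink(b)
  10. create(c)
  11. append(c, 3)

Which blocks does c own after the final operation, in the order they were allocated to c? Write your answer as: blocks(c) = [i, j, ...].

blocks(c) = [0, 1, 2, 3]

create(b): bitmap=F........... | b=[0]
append(b, 1): bitmap=FF.......... | b=[0, 1]
create(a): bitmap=FFF......... | a=[2] b=[0, 1]
unlink(a): bitmap=FF.......... | b=[0, 1]
append(b, 3): bitmap=FFFFF....... | b=[0, 1, 2, 3, 4]
unlink(b): bitmap=............ | 
create(b): bitmap=F........... | b=[0]
append(b, 1): bitmap=FF.......... | b=[0, 1]
unlink(b): bitmap=............ | 
create(c): bitmap=F........... | c=[0]
append(c, 3): bitmap=FFFF........ | c=[0, 1, 2, 3]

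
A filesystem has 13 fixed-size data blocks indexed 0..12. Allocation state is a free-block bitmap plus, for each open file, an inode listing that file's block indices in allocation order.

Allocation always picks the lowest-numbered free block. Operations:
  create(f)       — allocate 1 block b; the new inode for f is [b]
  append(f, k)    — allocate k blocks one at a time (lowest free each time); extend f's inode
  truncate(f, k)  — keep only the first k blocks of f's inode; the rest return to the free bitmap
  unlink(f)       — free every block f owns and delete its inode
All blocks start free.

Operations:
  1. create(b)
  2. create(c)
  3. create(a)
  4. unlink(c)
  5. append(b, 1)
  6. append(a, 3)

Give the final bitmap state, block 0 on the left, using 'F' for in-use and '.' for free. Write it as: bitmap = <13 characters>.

bitmap = FFFFFF.......

after create(b) → b:[0]  free=[F............]
after create(c) → b:[0], c:[1]  free=[FF...........]
after create(a) → a:[2], b:[0], c:[1]  free=[FFF..........]
after unlink(c) → a:[2], b:[0]  free=[F.F..........]
after append(b, 1) → a:[2], b:[0, 1]  free=[FFF..........]
after append(a, 3) → a:[2, 3, 4, 5], b:[0, 1]  free=[FFFFFF.......]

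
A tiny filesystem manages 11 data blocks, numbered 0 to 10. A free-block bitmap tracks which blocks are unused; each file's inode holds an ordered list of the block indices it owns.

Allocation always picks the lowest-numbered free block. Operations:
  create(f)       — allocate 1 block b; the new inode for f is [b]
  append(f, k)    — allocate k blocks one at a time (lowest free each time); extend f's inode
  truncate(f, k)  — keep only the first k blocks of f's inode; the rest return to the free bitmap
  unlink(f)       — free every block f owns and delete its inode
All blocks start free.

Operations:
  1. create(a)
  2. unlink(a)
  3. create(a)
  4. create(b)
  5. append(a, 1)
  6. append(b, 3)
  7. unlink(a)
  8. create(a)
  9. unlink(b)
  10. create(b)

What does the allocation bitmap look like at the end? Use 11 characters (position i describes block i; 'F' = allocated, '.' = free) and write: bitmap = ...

[1] create(a) — a=0 (map F..........)
[2] unlink(a) —  (map ...........)
[3] create(a) — a=0 (map F..........)
[4] create(b) — a=0 b=1 (map FF.........)
[5] append(a, 1) — a=0,2 b=1 (map FFF........)
[6] append(b, 3) — a=0,2 b=1,3,4,5 (map FFFFFF.....)
[7] unlink(a) — b=1,3,4,5 (map .F.FFF.....)
[8] create(a) — a=0 b=1,3,4,5 (map FF.FFF.....)
[9] unlink(b) — a=0 (map F..........)
[10] create(b) — a=0 b=1 (map FF.........)

bitmap = FF.........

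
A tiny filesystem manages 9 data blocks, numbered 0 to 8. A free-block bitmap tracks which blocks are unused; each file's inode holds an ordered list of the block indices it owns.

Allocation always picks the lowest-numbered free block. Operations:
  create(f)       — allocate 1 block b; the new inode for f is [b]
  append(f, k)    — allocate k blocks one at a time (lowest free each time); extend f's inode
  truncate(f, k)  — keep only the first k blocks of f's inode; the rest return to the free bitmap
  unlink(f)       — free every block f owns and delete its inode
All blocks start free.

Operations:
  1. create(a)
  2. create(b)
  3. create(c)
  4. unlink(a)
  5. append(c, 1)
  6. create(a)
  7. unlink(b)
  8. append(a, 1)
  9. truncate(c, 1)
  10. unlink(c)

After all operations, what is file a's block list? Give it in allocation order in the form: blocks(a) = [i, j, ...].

create(a): bitmap=F........ | a=[0]
create(b): bitmap=FF....... | a=[0] b=[1]
create(c): bitmap=FFF...... | a=[0] b=[1] c=[2]
unlink(a): bitmap=.FF...... | b=[1] c=[2]
append(c, 1): bitmap=FFF...... | b=[1] c=[2, 0]
create(a): bitmap=FFFF..... | a=[3] b=[1] c=[2, 0]
unlink(b): bitmap=F.FF..... | a=[3] c=[2, 0]
append(a, 1): bitmap=FFFF..... | a=[3, 1] c=[2, 0]
truncate(c, 1): bitmap=.FFF..... | a=[3, 1] c=[2]
unlink(c): bitmap=.F.F..... | a=[3, 1]

blocks(a) = [3, 1]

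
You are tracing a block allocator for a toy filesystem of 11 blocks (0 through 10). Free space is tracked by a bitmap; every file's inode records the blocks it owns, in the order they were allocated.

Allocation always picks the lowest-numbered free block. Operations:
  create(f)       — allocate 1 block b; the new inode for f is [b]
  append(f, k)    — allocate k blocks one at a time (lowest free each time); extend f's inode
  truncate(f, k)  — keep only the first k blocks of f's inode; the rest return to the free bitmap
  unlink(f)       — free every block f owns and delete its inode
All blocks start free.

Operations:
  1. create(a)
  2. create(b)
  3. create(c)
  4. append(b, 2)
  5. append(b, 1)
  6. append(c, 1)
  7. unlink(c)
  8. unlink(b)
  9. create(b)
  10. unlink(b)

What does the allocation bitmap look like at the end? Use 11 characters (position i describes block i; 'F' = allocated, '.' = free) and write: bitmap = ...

  1. create(a)  ⇒  F..........  {a→[0]}
  2. create(b)  ⇒  FF.........  {a→[0]; b→[1]}
  3. create(c)  ⇒  FFF........  {a→[0]; b→[1]; c→[2]}
  4. append(b, 2)  ⇒  FFFFF......  {a→[0]; b→[1, 3, 4]; c→[2]}
  5. append(b, 1)  ⇒  FFFFFF.....  {a→[0]; b→[1, 3, 4, 5]; c→[2]}
  6. append(c, 1)  ⇒  FFFFFFF....  {a→[0]; b→[1, 3, 4, 5]; c→[2, 6]}
  7. unlink(c)  ⇒  FF.FFF.....  {a→[0]; b→[1, 3, 4, 5]}
  8. unlink(b)  ⇒  F..........  {a→[0]}
  9. create(b)  ⇒  FF.........  {a→[0]; b→[1]}
  10. unlink(b)  ⇒  F..........  {a→[0]}

bitmap = F..........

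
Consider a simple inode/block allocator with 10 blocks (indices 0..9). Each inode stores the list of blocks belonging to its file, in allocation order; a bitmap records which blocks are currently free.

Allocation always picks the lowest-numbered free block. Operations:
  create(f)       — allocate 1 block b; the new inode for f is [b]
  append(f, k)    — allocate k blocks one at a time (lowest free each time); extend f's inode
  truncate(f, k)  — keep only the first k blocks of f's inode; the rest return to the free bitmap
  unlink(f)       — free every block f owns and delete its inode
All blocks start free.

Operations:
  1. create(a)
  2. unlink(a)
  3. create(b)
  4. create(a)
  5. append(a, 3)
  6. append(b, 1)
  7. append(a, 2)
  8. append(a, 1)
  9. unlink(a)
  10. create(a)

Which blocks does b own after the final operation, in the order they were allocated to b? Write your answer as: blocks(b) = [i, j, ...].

blocks(b) = [0, 5]

  1. create(a)  ⇒  F.........  {a→[0]}
  2. unlink(a)  ⇒  ..........  {}
  3. create(b)  ⇒  F.........  {b→[0]}
  4. create(a)  ⇒  FF........  {a→[1]; b→[0]}
  5. append(a, 3)  ⇒  FFFFF.....  {a→[1, 2, 3, 4]; b→[0]}
  6. append(b, 1)  ⇒  FFFFFF....  {a→[1, 2, 3, 4]; b→[0, 5]}
  7. append(a, 2)  ⇒  FFFFFFFF..  {a→[1, 2, 3, 4, 6, 7]; b→[0, 5]}
  8. append(a, 1)  ⇒  FFFFFFFFF.  {a→[1, 2, 3, 4, 6, 7, 8]; b→[0, 5]}
  9. unlink(a)  ⇒  F....F....  {b→[0, 5]}
  10. create(a)  ⇒  FF...F....  {a→[1]; b→[0, 5]}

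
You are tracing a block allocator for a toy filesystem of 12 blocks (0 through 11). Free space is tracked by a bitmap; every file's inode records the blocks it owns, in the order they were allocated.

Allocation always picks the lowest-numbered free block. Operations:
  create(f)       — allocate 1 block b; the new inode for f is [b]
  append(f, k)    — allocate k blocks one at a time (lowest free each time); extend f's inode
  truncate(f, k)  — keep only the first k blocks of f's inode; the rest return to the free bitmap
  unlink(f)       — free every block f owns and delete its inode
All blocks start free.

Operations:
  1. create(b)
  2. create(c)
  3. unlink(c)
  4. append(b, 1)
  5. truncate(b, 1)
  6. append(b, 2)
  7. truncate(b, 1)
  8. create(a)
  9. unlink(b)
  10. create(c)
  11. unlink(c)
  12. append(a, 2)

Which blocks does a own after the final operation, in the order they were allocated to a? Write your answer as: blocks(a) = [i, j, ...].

blocks(a) = [1, 0, 2]

  1. create(b)  ⇒  F...........  {b→[0]}
  2. create(c)  ⇒  FF..........  {b→[0]; c→[1]}
  3. unlink(c)  ⇒  F...........  {b→[0]}
  4. append(b, 1)  ⇒  FF..........  {b→[0, 1]}
  5. truncate(b, 1)  ⇒  F...........  {b→[0]}
  6. append(b, 2)  ⇒  FFF.........  {b→[0, 1, 2]}
  7. truncate(b, 1)  ⇒  F...........  {b→[0]}
  8. create(a)  ⇒  FF..........  {a→[1]; b→[0]}
  9. unlink(b)  ⇒  .F..........  {a→[1]}
  10. create(c)  ⇒  FF..........  {a→[1]; c→[0]}
  11. unlink(c)  ⇒  .F..........  {a→[1]}
  12. append(a, 2)  ⇒  FFF.........  {a→[1, 0, 2]}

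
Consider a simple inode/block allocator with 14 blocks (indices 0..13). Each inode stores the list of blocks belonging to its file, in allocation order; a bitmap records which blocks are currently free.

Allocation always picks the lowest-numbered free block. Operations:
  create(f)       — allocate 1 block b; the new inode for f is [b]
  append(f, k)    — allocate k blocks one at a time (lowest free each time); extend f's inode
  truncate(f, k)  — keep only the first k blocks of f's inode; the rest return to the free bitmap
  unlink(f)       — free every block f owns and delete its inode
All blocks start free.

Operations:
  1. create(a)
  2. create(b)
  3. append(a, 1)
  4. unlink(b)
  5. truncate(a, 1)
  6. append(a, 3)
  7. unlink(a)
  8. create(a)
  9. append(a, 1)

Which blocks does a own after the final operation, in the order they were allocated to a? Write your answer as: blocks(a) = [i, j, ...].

[1] create(a) — a=0 (map F.............)
[2] create(b) — a=0 b=1 (map FF............)
[3] append(a, 1) — a=0,2 b=1 (map FFF...........)
[4] unlink(b) — a=0,2 (map F.F...........)
[5] truncate(a, 1) — a=0 (map F.............)
[6] append(a, 3) — a=0,1,2,3 (map FFFF..........)
[7] unlink(a) —  (map ..............)
[8] create(a) — a=0 (map F.............)
[9] append(a, 1) — a=0,1 (map FF............)

blocks(a) = [0, 1]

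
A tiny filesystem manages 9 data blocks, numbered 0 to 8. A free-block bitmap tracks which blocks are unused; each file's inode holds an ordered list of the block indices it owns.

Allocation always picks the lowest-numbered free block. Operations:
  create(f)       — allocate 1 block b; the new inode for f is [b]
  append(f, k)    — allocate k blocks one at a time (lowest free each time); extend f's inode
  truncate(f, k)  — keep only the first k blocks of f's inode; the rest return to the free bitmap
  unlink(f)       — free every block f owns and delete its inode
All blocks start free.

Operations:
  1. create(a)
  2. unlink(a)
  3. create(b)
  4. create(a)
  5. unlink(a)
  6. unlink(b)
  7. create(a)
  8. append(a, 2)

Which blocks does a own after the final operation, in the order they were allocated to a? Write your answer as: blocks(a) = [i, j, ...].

blocks(a) = [0, 1, 2]

  1. create(a)  ⇒  F........  {a→[0]}
  2. unlink(a)  ⇒  .........  {}
  3. create(b)  ⇒  F........  {b→[0]}
  4. create(a)  ⇒  FF.......  {a→[1]; b→[0]}
  5. unlink(a)  ⇒  F........  {b→[0]}
  6. unlink(b)  ⇒  .........  {}
  7. create(a)  ⇒  F........  {a→[0]}
  8. append(a, 2)  ⇒  FFF......  {a→[0, 1, 2]}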